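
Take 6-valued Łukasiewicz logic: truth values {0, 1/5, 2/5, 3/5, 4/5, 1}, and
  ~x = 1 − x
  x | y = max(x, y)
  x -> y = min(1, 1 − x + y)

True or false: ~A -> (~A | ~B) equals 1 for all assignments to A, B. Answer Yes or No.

Yes

At A = 4/5, B = 1/5, for instance:
~A = ~4/5 = 1/5
~B = ~1/5 = 4/5
~A | ~B = 1/5 | 4/5 = 4/5
~A -> (~A | ~B) = 1/5 -> 4/5 = 1
and checking the remaining 35 assignments likewise gives ≥ 1 in every case.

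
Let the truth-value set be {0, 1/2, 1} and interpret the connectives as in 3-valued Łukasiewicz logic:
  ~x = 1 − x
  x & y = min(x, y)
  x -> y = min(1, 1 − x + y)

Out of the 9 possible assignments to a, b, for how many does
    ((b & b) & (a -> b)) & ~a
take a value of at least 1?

1

a = 0, b = 0 ↦ 0  <
a = 0, b = 1/2 ↦ 1/2  <
a = 0, b = 1 ↦ 1  ≥
a = 1/2, b = 0 ↦ 0  <
a = 1/2, b = 1/2 ↦ 1/2  <
a = 1/2, b = 1 ↦ 1/2  <
a = 1, b = 0 ↦ 0  <
a = 1, b = 1/2 ↦ 0  <
a = 1, b = 1 ↦ 0  <
So 1 of the 9 assignments meets the threshold.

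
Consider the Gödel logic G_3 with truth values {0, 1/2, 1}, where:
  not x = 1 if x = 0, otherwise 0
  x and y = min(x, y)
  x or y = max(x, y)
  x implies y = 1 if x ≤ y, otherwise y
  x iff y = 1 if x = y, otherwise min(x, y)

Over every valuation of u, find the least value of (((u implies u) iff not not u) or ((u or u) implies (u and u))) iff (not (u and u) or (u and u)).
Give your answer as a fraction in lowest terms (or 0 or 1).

1/2

Take u = 1/2:
u implies u = 1/2 implies 1/2 = 1
not u = not 1/2 = 0
not not u = not 0 = 1
(u implies u) iff not not u = 1 iff 1 = 1
u or u = 1/2 or 1/2 = 1/2
u and u = 1/2 and 1/2 = 1/2
(u or u) implies (u and u) = 1/2 implies 1/2 = 1
((u implies u) iff not not u) or ((u or u) implies (u and u)) = 1 or 1 = 1
u and u = 1/2 and 1/2 = 1/2
not (u and u) = not 1/2 = 0
u and u = 1/2 and 1/2 = 1/2
not (u and u) or (u and u) = 0 or 1/2 = 1/2
(((u implies u) iff not not u) or ((u or u) implies (u and u))) iff (not (u and u) or (u and u)) = 1 iff 1/2 = 1/2
No assignment yields a value below 1/2, so this is the minimum.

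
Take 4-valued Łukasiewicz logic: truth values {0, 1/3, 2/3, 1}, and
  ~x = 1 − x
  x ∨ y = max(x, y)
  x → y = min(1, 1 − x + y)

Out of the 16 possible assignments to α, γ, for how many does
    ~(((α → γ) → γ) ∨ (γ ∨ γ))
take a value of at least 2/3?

α = 0, γ = 0 ↦ 1  ≥
α = 0, γ = 1/3 ↦ 2/3  ≥
α = 0, γ = 2/3 ↦ 1/3  <
α = 0, γ = 1 ↦ 0  <
α = 1/3, γ = 0 ↦ 2/3  ≥
α = 1/3, γ = 1/3 ↦ 2/3  ≥
α = 1/3, γ = 2/3 ↦ 1/3  <
α = 1/3, γ = 1 ↦ 0  <
α = 2/3, γ = 0 ↦ 1/3  <
α = 2/3, γ = 1/3 ↦ 1/3  <
α = 2/3, γ = 2/3 ↦ 1/3  <
α = 2/3, γ = 1 ↦ 0  <
α = 1, γ = 0 ↦ 0  <
α = 1, γ = 1/3 ↦ 0  <
α = 1, γ = 2/3 ↦ 0  <
α = 1, γ = 1 ↦ 0  <
So 4 of the 16 assignments meet the threshold.

4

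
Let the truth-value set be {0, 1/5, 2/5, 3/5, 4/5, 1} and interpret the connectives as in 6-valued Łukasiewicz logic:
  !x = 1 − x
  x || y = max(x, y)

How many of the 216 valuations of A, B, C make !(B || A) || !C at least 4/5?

88

value 1: 41 assignments (counts)
value 4/5: 47 assignments (counts)
value 3/5: 47 assignments
value 2/5: 41 assignments
value 1/5: 29 assignments
value 0: 11 assignments
So 88 of the 216 assignments meet the threshold.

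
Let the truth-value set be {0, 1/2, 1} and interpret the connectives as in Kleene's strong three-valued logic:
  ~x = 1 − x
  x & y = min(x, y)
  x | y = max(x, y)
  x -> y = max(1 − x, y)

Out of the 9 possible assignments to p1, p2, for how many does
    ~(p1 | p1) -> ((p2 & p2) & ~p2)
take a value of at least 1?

p1 = 0, p2 = 0 ↦ 0  <
p1 = 0, p2 = 1/2 ↦ 1/2  <
p1 = 0, p2 = 1 ↦ 0  <
p1 = 1/2, p2 = 0 ↦ 1/2  <
p1 = 1/2, p2 = 1/2 ↦ 1/2  <
p1 = 1/2, p2 = 1 ↦ 1/2  <
p1 = 1, p2 = 0 ↦ 1  ≥
p1 = 1, p2 = 1/2 ↦ 1  ≥
p1 = 1, p2 = 1 ↦ 1  ≥
So 3 of the 9 assignments meet the threshold.

3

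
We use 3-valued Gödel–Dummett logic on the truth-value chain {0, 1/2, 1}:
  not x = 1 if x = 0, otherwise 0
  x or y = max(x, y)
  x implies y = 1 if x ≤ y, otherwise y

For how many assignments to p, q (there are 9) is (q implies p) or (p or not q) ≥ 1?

6

p = 0, q = 0 ↦ 1  ≥
p = 0, q = 1/2 ↦ 0  <
p = 0, q = 1 ↦ 0  <
p = 1/2, q = 0 ↦ 1  ≥
p = 1/2, q = 1/2 ↦ 1  ≥
p = 1/2, q = 1 ↦ 1/2  <
p = 1, q = 0 ↦ 1  ≥
p = 1, q = 1/2 ↦ 1  ≥
p = 1, q = 1 ↦ 1  ≥
So 6 of the 9 assignments meet the threshold.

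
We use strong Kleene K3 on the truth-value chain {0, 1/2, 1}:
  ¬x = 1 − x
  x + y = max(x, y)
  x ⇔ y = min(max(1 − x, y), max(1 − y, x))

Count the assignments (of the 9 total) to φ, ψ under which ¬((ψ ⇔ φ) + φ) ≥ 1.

φ = 0, ψ = 0 ↦ 0  <
φ = 0, ψ = 1/2 ↦ 1/2  <
φ = 0, ψ = 1 ↦ 1  ≥
φ = 1/2, ψ = 0 ↦ 1/2  <
φ = 1/2, ψ = 1/2 ↦ 1/2  <
φ = 1/2, ψ = 1 ↦ 1/2  <
φ = 1, ψ = 0 ↦ 0  <
φ = 1, ψ = 1/2 ↦ 0  <
φ = 1, ψ = 1 ↦ 0  <
So 1 of the 9 assignments meets the threshold.

1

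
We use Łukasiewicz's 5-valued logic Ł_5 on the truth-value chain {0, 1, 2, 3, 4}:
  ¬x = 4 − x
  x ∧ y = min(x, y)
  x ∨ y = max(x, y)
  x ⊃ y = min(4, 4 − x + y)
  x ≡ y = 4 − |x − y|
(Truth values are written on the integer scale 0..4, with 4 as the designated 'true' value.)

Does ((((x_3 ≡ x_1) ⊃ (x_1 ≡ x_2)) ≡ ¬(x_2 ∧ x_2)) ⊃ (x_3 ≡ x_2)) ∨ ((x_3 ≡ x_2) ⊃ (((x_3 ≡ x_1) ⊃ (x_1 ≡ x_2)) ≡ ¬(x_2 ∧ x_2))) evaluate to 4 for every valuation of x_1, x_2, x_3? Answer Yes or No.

Yes

At x_1 = 2, x_2 = 1, x_3 = 0, for instance:
x_3 ≡ x_1 = 0 ≡ 2 = 2
x_1 ≡ x_2 = 2 ≡ 1 = 3
(x_3 ≡ x_1) ⊃ (x_1 ≡ x_2) = 2 ⊃ 3 = 4
x_2 ∧ x_2 = 1 ∧ 1 = 1
¬(x_2 ∧ x_2) = ¬1 = 3
((x_3 ≡ x_1) ⊃ (x_1 ≡ x_2)) ≡ ¬(x_2 ∧ x_2) = 4 ≡ 3 = 3
x_3 ≡ x_2 = 0 ≡ 1 = 3
(((x_3 ≡ x_1) ⊃ (x_1 ≡ x_2)) ≡ ¬(x_2 ∧ x_2)) ⊃ (x_3 ≡ x_2) = 3 ⊃ 3 = 4
(x_3 ≡ x_2) ⊃ (((x_3 ≡ x_1) ⊃ (x_1 ≡ x_2)) ≡ ¬(x_2 ∧ x_2)) = 3 ⊃ 3 = 4
((((x_3 ≡ x_1) ⊃ (x_1 ≡ x_2)) ≡ ¬(x_2 ∧ x_2)) ⊃ (x_3 ≡ x_2)) ∨ ((x_3 ≡ x_2) ⊃ (((x_3 ≡ x_1) ⊃ (x_1 ≡ x_2)) ≡ ¬(x_2 ∧ x_2))) = 4 ∨ 4 = 4
and checking the remaining 124 assignments likewise gives ≥ 4 in every case.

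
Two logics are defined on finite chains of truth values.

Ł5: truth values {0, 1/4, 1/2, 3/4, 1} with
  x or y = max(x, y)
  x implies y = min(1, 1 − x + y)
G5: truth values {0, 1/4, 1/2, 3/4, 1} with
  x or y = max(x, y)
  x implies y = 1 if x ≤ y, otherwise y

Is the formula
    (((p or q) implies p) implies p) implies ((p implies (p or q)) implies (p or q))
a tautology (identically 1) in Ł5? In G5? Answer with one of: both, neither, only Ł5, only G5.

In Ł5: every assignment gives 1 — tautology.
In G5: at p = 0, q = 1/4 the value is 1/4 — not a tautology.

only Ł5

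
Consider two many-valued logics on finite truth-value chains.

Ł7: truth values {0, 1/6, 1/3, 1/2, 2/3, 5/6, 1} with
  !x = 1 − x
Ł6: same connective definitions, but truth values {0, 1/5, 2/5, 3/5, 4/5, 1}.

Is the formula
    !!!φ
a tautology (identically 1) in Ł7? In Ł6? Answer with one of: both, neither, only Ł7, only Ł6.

In Ł7: at φ = 1/6 the value is 5/6 — not a tautology.
In Ł6: at φ = 1/5 the value is 4/5 — not a tautology.

neither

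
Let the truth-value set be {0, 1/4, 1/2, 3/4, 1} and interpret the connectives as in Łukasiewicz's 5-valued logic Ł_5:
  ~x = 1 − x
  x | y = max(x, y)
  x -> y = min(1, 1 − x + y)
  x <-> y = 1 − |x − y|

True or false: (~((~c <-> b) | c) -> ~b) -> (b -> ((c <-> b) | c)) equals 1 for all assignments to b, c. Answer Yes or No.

Counterexample: take b = 3/4, c = 0.
~c = ~0 = 1
~c <-> b = 1 <-> 3/4 = 3/4
(~c <-> b) | c = 3/4 | 0 = 3/4
~((~c <-> b) | c) = ~3/4 = 1/4
~b = ~3/4 = 1/4
~((~c <-> b) | c) -> ~b = 1/4 -> 1/4 = 1
c <-> b = 0 <-> 3/4 = 1/4
(c <-> b) | c = 1/4 | 0 = 1/4
b -> ((c <-> b) | c) = 3/4 -> 1/4 = 1/2
(~((~c <-> b) | c) -> ~b) -> (b -> ((c <-> b) | c)) = 1 -> 1/2 = 1/2
This gives 1/2 ≠ 1.

No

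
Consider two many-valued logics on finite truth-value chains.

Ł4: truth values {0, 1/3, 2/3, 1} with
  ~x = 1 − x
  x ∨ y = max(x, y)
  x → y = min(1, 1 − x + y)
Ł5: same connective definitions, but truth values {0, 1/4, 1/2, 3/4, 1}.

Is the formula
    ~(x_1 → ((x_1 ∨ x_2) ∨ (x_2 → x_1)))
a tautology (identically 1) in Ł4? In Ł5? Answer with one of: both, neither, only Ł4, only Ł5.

In Ł4: at x_1 = 0, x_2 = 0 the value is 0 — not a tautology.
In Ł5: at x_1 = 0, x_2 = 0 the value is 0 — not a tautology.

neither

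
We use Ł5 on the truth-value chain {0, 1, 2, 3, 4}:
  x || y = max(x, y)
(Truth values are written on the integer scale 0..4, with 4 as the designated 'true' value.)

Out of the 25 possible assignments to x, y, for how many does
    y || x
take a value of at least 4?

value 4: 9 assignments (counts)
value 3: 7 assignments
value 2: 5 assignments
value 1: 3 assignments
value 0: 1 assignment
So 9 of the 25 assignments meet the threshold.

9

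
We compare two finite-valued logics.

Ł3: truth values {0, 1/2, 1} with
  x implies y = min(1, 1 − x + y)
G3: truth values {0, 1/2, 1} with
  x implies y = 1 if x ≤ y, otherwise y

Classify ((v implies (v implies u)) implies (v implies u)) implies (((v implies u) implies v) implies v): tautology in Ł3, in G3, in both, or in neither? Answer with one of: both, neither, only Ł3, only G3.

only Ł3

In Ł3: every assignment gives 1 — tautology.
In G3: at u = 0, v = 1/2 the value is 1/2 — not a tautology.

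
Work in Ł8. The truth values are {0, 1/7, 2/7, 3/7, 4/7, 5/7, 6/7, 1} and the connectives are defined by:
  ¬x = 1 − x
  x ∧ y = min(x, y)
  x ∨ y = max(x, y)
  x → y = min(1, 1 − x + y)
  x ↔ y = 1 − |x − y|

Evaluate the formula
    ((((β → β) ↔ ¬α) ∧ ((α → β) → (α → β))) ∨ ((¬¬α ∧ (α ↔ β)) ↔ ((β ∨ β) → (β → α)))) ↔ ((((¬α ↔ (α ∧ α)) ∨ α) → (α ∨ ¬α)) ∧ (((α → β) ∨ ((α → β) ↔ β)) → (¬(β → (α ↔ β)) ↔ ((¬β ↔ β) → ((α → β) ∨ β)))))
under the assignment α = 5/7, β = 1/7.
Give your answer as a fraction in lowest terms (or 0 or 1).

6/7

β → β = 1/7 → 1/7 = 1
¬α = ¬5/7 = 2/7
(β → β) ↔ ¬α = 1 ↔ 2/7 = 2/7
α → β = 5/7 → 1/7 = 3/7
α → β = 5/7 → 1/7 = 3/7
(α → β) → (α → β) = 3/7 → 3/7 = 1
((β → β) ↔ ¬α) ∧ ((α → β) → (α → β)) = 2/7 ∧ 1 = 2/7
¬α = ¬5/7 = 2/7
¬¬α = ¬2/7 = 5/7
α ↔ β = 5/7 ↔ 1/7 = 3/7
¬¬α ∧ (α ↔ β) = 5/7 ∧ 3/7 = 3/7
β ∨ β = 1/7 ∨ 1/7 = 1/7
β → α = 1/7 → 5/7 = 1
(β ∨ β) → (β → α) = 1/7 → 1 = 1
(¬¬α ∧ (α ↔ β)) ↔ ((β ∨ β) → (β → α)) = 3/7 ↔ 1 = 3/7
(((β → β) ↔ ¬α) ∧ ((α → β) → (α → β))) ∨ ((¬¬α ∧ (α ↔ β)) ↔ ((β ∨ β) → (β → α))) = 2/7 ∨ 3/7 = 3/7
¬α = ¬5/7 = 2/7
α ∧ α = 5/7 ∧ 5/7 = 5/7
¬α ↔ (α ∧ α) = 2/7 ↔ 5/7 = 4/7
(¬α ↔ (α ∧ α)) ∨ α = 4/7 ∨ 5/7 = 5/7
¬α = ¬5/7 = 2/7
α ∨ ¬α = 5/7 ∨ 2/7 = 5/7
((¬α ↔ (α ∧ α)) ∨ α) → (α ∨ ¬α) = 5/7 → 5/7 = 1
α → β = 5/7 → 1/7 = 3/7
α → β = 5/7 → 1/7 = 3/7
(α → β) ↔ β = 3/7 ↔ 1/7 = 5/7
(α → β) ∨ ((α → β) ↔ β) = 3/7 ∨ 5/7 = 5/7
α ↔ β = 5/7 ↔ 1/7 = 3/7
β → (α ↔ β) = 1/7 → 3/7 = 1
¬(β → (α ↔ β)) = ¬1 = 0
¬β = ¬1/7 = 6/7
¬β ↔ β = 6/7 ↔ 1/7 = 2/7
α → β = 5/7 → 1/7 = 3/7
(α → β) ∨ β = 3/7 ∨ 1/7 = 3/7
(¬β ↔ β) → ((α → β) ∨ β) = 2/7 → 3/7 = 1
¬(β → (α ↔ β)) ↔ ((¬β ↔ β) → ((α → β) ∨ β)) = 0 ↔ 1 = 0
((α → β) ∨ ((α → β) ↔ β)) → (¬(β → (α ↔ β)) ↔ ((¬β ↔ β) → ((α → β) ∨ β))) = 5/7 → 0 = 2/7
(((¬α ↔ (α ∧ α)) ∨ α) → (α ∨ ¬α)) ∧ (((α → β) ∨ ((α → β) ↔ β)) → (¬(β → (α ↔ β)) ↔ ((¬β ↔ β) → ((α → β) ∨ β)))) = 1 ∧ 2/7 = 2/7
((((β → β) ↔ ¬α) ∧ ((α → β) → (α → β))) ∨ ((¬¬α ∧ (α ↔ β)) ↔ ((β ∨ β) → (β → α)))) ↔ ((((¬α ↔ (α ∧ α)) ∨ α) → (α ∨ ¬α)) ∧ (((α → β) ∨ ((α → β) ↔ β)) → (¬(β → (α ↔ β)) ↔ ((¬β ↔ β) → ((α → β) ∨ β))))) = 3/7 ↔ 2/7 = 6/7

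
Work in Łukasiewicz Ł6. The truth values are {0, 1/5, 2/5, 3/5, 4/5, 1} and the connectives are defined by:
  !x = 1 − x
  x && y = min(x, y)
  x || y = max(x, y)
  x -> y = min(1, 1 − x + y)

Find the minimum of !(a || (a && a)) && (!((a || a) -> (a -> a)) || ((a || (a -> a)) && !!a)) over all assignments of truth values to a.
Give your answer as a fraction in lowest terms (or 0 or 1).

0

Take a = 0:
a && a = 0 && 0 = 0
a || (a && a) = 0 || 0 = 0
!(a || (a && a)) = !0 = 1
a || a = 0 || 0 = 0
a -> a = 0 -> 0 = 1
(a || a) -> (a -> a) = 0 -> 1 = 1
!((a || a) -> (a -> a)) = !1 = 0
a -> a = 0 -> 0 = 1
a || (a -> a) = 0 || 1 = 1
!a = !0 = 1
!!a = !1 = 0
(a || (a -> a)) && !!a = 1 && 0 = 0
!((a || a) -> (a -> a)) || ((a || (a -> a)) && !!a) = 0 || 0 = 0
!(a || (a && a)) && (!((a || a) -> (a -> a)) || ((a || (a -> a)) && !!a)) = 1 && 0 = 0
No assignment yields a value below 0, so this is the minimum.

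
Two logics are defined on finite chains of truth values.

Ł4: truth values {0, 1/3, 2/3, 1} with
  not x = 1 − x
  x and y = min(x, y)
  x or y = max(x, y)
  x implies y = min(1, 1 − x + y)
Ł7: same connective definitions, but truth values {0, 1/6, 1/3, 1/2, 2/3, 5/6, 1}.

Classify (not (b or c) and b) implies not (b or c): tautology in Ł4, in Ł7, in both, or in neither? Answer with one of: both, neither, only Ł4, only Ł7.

In Ł4: every assignment gives 1 — tautology.
In Ł7: every assignment gives 1 — tautology.

both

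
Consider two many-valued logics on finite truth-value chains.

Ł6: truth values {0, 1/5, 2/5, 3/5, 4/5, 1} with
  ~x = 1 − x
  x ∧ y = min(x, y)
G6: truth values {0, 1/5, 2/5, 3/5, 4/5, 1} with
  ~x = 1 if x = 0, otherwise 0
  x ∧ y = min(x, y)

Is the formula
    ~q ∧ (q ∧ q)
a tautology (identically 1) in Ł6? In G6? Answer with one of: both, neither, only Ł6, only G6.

In Ł6: at q = 0 the value is 0 — not a tautology.
In G6: at q = 0 the value is 0 — not a tautology.

neither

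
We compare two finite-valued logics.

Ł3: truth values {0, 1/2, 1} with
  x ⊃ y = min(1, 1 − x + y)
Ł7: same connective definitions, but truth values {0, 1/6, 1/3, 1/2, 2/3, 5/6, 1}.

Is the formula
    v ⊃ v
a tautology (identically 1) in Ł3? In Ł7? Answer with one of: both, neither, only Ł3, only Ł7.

both

In Ł3: every assignment gives 1 — tautology.
In Ł7: every assignment gives 1 — tautology.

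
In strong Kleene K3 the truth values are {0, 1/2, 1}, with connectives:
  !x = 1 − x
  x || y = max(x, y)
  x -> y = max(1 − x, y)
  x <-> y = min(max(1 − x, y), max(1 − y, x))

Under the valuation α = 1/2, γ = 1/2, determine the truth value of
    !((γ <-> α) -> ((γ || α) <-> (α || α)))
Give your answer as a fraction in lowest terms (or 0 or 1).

1/2

γ <-> α = 1/2 <-> 1/2 = 1/2
γ || α = 1/2 || 1/2 = 1/2
α || α = 1/2 || 1/2 = 1/2
(γ || α) <-> (α || α) = 1/2 <-> 1/2 = 1/2
(γ <-> α) -> ((γ || α) <-> (α || α)) = 1/2 -> 1/2 = 1/2
!((γ <-> α) -> ((γ || α) <-> (α || α))) = !1/2 = 1/2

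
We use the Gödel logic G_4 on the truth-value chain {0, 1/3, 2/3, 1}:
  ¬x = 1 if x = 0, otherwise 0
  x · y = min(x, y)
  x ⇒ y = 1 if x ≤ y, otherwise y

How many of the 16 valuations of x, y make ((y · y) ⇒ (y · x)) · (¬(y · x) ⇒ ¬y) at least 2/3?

x = 0, y = 0 ↦ 1  ≥
x = 0, y = 1/3 ↦ 0  <
x = 0, y = 2/3 ↦ 0  <
x = 0, y = 1 ↦ 0  <
x = 1/3, y = 0 ↦ 1  ≥
x = 1/3, y = 1/3 ↦ 1  ≥
x = 1/3, y = 2/3 ↦ 1/3  <
x = 1/3, y = 1 ↦ 1/3  <
x = 2/3, y = 0 ↦ 1  ≥
x = 2/3, y = 1/3 ↦ 1  ≥
x = 2/3, y = 2/3 ↦ 1  ≥
x = 2/3, y = 1 ↦ 2/3  ≥
x = 1, y = 0 ↦ 1  ≥
x = 1, y = 1/3 ↦ 1  ≥
x = 1, y = 2/3 ↦ 1  ≥
x = 1, y = 1 ↦ 1  ≥
So 11 of the 16 assignments meet the threshold.

11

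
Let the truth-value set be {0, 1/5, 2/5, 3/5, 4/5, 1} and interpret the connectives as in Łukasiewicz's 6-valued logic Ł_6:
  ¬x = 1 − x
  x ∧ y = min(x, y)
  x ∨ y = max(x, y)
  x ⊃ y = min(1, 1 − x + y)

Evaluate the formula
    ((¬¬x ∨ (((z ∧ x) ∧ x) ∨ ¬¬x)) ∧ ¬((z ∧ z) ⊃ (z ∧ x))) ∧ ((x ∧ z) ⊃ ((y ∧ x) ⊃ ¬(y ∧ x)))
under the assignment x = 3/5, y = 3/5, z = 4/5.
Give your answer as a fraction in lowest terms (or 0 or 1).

1/5

¬x = ¬3/5 = 2/5
¬¬x = ¬2/5 = 3/5
z ∧ x = 4/5 ∧ 3/5 = 3/5
(z ∧ x) ∧ x = 3/5 ∧ 3/5 = 3/5
¬x = ¬3/5 = 2/5
¬¬x = ¬2/5 = 3/5
((z ∧ x) ∧ x) ∨ ¬¬x = 3/5 ∨ 3/5 = 3/5
¬¬x ∨ (((z ∧ x) ∧ x) ∨ ¬¬x) = 3/5 ∨ 3/5 = 3/5
z ∧ z = 4/5 ∧ 4/5 = 4/5
z ∧ x = 4/5 ∧ 3/5 = 3/5
(z ∧ z) ⊃ (z ∧ x) = 4/5 ⊃ 3/5 = 4/5
¬((z ∧ z) ⊃ (z ∧ x)) = ¬4/5 = 1/5
(¬¬x ∨ (((z ∧ x) ∧ x) ∨ ¬¬x)) ∧ ¬((z ∧ z) ⊃ (z ∧ x)) = 3/5 ∧ 1/5 = 1/5
x ∧ z = 3/5 ∧ 4/5 = 3/5
y ∧ x = 3/5 ∧ 3/5 = 3/5
y ∧ x = 3/5 ∧ 3/5 = 3/5
¬(y ∧ x) = ¬3/5 = 2/5
(y ∧ x) ⊃ ¬(y ∧ x) = 3/5 ⊃ 2/5 = 4/5
(x ∧ z) ⊃ ((y ∧ x) ⊃ ¬(y ∧ x)) = 3/5 ⊃ 4/5 = 1
((¬¬x ∨ (((z ∧ x) ∧ x) ∨ ¬¬x)) ∧ ¬((z ∧ z) ⊃ (z ∧ x))) ∧ ((x ∧ z) ⊃ ((y ∧ x) ⊃ ¬(y ∧ x))) = 1/5 ∧ 1 = 1/5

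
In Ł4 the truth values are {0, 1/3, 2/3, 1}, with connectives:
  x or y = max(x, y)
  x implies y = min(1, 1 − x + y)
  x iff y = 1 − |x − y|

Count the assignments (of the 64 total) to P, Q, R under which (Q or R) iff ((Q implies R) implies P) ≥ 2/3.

value 1: 22 assignments (counts)
value 2/3: 24 assignments (counts)
value 1/3: 13 assignments
value 0: 5 assignments
So 46 of the 64 assignments meet the threshold.

46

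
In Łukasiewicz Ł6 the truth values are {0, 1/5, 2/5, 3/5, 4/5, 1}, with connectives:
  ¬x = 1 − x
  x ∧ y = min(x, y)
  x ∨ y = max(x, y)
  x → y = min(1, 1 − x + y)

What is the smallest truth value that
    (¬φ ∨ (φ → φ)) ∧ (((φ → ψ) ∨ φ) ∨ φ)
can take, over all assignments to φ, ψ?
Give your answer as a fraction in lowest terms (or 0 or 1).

3/5

Take φ = 2/5, ψ = 0:
¬φ = ¬2/5 = 3/5
φ → φ = 2/5 → 2/5 = 1
¬φ ∨ (φ → φ) = 3/5 ∨ 1 = 1
φ → ψ = 2/5 → 0 = 3/5
(φ → ψ) ∨ φ = 3/5 ∨ 2/5 = 3/5
((φ → ψ) ∨ φ) ∨ φ = 3/5 ∨ 2/5 = 3/5
(¬φ ∨ (φ → φ)) ∧ (((φ → ψ) ∨ φ) ∨ φ) = 1 ∧ 3/5 = 3/5
No assignment yields a value below 3/5, so this is the minimum.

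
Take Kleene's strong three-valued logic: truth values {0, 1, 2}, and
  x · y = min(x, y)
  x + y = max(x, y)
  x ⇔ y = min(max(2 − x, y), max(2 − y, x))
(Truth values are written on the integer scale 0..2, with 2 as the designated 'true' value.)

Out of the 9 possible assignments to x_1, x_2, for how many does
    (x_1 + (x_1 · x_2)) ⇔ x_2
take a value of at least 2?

2

x_1 = 0, x_2 = 0 ↦ 2  ≥
x_1 = 0, x_2 = 1 ↦ 1  <
x_1 = 0, x_2 = 2 ↦ 0  <
x_1 = 1, x_2 = 0 ↦ 1  <
x_1 = 1, x_2 = 1 ↦ 1  <
x_1 = 1, x_2 = 2 ↦ 1  <
x_1 = 2, x_2 = 0 ↦ 0  <
x_1 = 2, x_2 = 1 ↦ 1  <
x_1 = 2, x_2 = 2 ↦ 2  ≥
So 2 of the 9 assignments meet the threshold.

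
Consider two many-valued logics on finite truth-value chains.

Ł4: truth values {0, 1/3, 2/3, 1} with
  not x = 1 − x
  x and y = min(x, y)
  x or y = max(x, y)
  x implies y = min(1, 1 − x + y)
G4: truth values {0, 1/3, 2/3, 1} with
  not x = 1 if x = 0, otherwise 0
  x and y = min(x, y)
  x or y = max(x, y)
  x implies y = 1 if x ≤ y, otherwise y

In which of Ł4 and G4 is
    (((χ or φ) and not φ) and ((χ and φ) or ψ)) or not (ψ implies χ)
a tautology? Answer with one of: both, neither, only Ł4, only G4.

In Ł4: at φ = 0, ψ = 0, χ = 0 the value is 0 — not a tautology.
In G4: at φ = 0, ψ = 0, χ = 0 the value is 0 — not a tautology.

neither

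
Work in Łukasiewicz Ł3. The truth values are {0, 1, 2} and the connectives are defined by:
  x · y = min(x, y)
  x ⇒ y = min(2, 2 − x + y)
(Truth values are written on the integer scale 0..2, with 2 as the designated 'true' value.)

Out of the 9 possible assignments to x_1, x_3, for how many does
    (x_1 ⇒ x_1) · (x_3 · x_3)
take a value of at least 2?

x_1 = 0, x_3 = 0 ↦ 0  <
x_1 = 0, x_3 = 1 ↦ 1  <
x_1 = 0, x_3 = 2 ↦ 2  ≥
x_1 = 1, x_3 = 0 ↦ 0  <
x_1 = 1, x_3 = 1 ↦ 1  <
x_1 = 1, x_3 = 2 ↦ 2  ≥
x_1 = 2, x_3 = 0 ↦ 0  <
x_1 = 2, x_3 = 1 ↦ 1  <
x_1 = 2, x_3 = 2 ↦ 2  ≥
So 3 of the 9 assignments meet the threshold.

3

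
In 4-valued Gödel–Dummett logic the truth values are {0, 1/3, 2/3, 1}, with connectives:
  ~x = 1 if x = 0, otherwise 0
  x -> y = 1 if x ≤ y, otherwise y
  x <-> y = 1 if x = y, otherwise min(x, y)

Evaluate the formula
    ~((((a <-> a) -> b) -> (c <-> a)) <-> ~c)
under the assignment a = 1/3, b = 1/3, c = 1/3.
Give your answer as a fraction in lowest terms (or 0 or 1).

a <-> a = 1/3 <-> 1/3 = 1
(a <-> a) -> b = 1 -> 1/3 = 1/3
c <-> a = 1/3 <-> 1/3 = 1
((a <-> a) -> b) -> (c <-> a) = 1/3 -> 1 = 1
~c = ~1/3 = 0
(((a <-> a) -> b) -> (c <-> a)) <-> ~c = 1 <-> 0 = 0
~((((a <-> a) -> b) -> (c <-> a)) <-> ~c) = ~0 = 1

1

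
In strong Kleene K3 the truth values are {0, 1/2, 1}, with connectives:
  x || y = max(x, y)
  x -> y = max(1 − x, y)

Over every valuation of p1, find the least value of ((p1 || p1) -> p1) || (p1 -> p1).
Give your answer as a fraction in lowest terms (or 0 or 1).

1/2

Take p1 = 1/2:
p1 || p1 = 1/2 || 1/2 = 1/2
(p1 || p1) -> p1 = 1/2 -> 1/2 = 1/2
p1 -> p1 = 1/2 -> 1/2 = 1/2
((p1 || p1) -> p1) || (p1 -> p1) = 1/2 || 1/2 = 1/2
No assignment yields a value below 1/2, so this is the minimum.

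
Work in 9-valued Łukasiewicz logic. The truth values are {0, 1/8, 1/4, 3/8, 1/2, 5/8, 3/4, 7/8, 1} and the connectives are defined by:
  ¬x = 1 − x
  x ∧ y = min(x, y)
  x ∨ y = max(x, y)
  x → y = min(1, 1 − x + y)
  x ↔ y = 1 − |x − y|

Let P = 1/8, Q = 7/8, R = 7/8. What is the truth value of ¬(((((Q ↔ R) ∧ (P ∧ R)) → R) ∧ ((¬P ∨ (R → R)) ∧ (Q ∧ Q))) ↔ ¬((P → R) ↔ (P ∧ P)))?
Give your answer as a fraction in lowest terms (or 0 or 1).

0

Q ↔ R = 7/8 ↔ 7/8 = 1
P ∧ R = 1/8 ∧ 7/8 = 1/8
(Q ↔ R) ∧ (P ∧ R) = 1 ∧ 1/8 = 1/8
((Q ↔ R) ∧ (P ∧ R)) → R = 1/8 → 7/8 = 1
¬P = ¬1/8 = 7/8
R → R = 7/8 → 7/8 = 1
¬P ∨ (R → R) = 7/8 ∨ 1 = 1
Q ∧ Q = 7/8 ∧ 7/8 = 7/8
(¬P ∨ (R → R)) ∧ (Q ∧ Q) = 1 ∧ 7/8 = 7/8
(((Q ↔ R) ∧ (P ∧ R)) → R) ∧ ((¬P ∨ (R → R)) ∧ (Q ∧ Q)) = 1 ∧ 7/8 = 7/8
P → R = 1/8 → 7/8 = 1
P ∧ P = 1/8 ∧ 1/8 = 1/8
(P → R) ↔ (P ∧ P) = 1 ↔ 1/8 = 1/8
¬((P → R) ↔ (P ∧ P)) = ¬1/8 = 7/8
((((Q ↔ R) ∧ (P ∧ R)) → R) ∧ ((¬P ∨ (R → R)) ∧ (Q ∧ Q))) ↔ ¬((P → R) ↔ (P ∧ P)) = 7/8 ↔ 7/8 = 1
¬(((((Q ↔ R) ∧ (P ∧ R)) → R) ∧ ((¬P ∨ (R → R)) ∧ (Q ∧ Q))) ↔ ¬((P → R) ↔ (P ∧ P))) = ¬1 = 0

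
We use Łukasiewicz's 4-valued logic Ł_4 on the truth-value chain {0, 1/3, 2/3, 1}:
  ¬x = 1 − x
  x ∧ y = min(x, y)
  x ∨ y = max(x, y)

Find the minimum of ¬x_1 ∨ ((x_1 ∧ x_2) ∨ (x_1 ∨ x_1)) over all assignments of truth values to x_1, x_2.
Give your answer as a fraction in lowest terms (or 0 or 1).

Take x_1 = 1/3, x_2 = 0:
¬x_1 = ¬1/3 = 2/3
x_1 ∧ x_2 = 1/3 ∧ 0 = 0
x_1 ∨ x_1 = 1/3 ∨ 1/3 = 1/3
(x_1 ∧ x_2) ∨ (x_1 ∨ x_1) = 0 ∨ 1/3 = 1/3
¬x_1 ∨ ((x_1 ∧ x_2) ∨ (x_1 ∨ x_1)) = 2/3 ∨ 1/3 = 2/3
No assignment yields a value below 2/3, so this is the minimum.

2/3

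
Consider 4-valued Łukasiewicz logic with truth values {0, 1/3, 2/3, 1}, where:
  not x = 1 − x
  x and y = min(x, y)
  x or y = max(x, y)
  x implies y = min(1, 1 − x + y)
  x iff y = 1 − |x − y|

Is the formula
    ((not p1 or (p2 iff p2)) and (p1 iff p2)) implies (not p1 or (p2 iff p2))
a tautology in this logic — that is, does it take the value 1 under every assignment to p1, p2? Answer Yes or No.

p1 = 0, p2 = 0 ↦ 1
p1 = 0, p2 = 1/3 ↦ 1
p1 = 0, p2 = 2/3 ↦ 1
p1 = 0, p2 = 1 ↦ 1
p1 = 1/3, p2 = 0 ↦ 1
p1 = 1/3, p2 = 1/3 ↦ 1
p1 = 1/3, p2 = 2/3 ↦ 1
p1 = 1/3, p2 = 1 ↦ 1
p1 = 2/3, p2 = 0 ↦ 1
p1 = 2/3, p2 = 1/3 ↦ 1
p1 = 2/3, p2 = 2/3 ↦ 1
p1 = 2/3, p2 = 1 ↦ 1
p1 = 1, p2 = 0 ↦ 1
p1 = 1, p2 = 1/3 ↦ 1
p1 = 1, p2 = 2/3 ↦ 1
p1 = 1, p2 = 1 ↦ 1
Every assignment gives a value ≥ 1.

Yes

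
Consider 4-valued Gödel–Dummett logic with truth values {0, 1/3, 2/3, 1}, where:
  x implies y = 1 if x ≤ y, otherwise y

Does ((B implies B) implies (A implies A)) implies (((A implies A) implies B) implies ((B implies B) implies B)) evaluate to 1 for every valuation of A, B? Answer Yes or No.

A = 0, B = 0 ↦ 1
A = 0, B = 1/3 ↦ 1
A = 0, B = 2/3 ↦ 1
A = 0, B = 1 ↦ 1
A = 1/3, B = 0 ↦ 1
A = 1/3, B = 1/3 ↦ 1
A = 1/3, B = 2/3 ↦ 1
A = 1/3, B = 1 ↦ 1
A = 2/3, B = 0 ↦ 1
A = 2/3, B = 1/3 ↦ 1
A = 2/3, B = 2/3 ↦ 1
A = 2/3, B = 1 ↦ 1
A = 1, B = 0 ↦ 1
A = 1, B = 1/3 ↦ 1
A = 1, B = 2/3 ↦ 1
A = 1, B = 1 ↦ 1
Every assignment gives a value ≥ 1.

Yes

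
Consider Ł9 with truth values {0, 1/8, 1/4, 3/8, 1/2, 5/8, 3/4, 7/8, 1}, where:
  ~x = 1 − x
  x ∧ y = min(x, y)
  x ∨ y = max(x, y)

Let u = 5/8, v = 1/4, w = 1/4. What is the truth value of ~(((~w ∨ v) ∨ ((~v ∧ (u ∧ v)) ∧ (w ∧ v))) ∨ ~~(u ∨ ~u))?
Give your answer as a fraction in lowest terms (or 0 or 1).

1/4

~w = ~1/4 = 3/4
~w ∨ v = 3/4 ∨ 1/4 = 3/4
~v = ~1/4 = 3/4
u ∧ v = 5/8 ∧ 1/4 = 1/4
~v ∧ (u ∧ v) = 3/4 ∧ 1/4 = 1/4
w ∧ v = 1/4 ∧ 1/4 = 1/4
(~v ∧ (u ∧ v)) ∧ (w ∧ v) = 1/4 ∧ 1/4 = 1/4
(~w ∨ v) ∨ ((~v ∧ (u ∧ v)) ∧ (w ∧ v)) = 3/4 ∨ 1/4 = 3/4
~u = ~5/8 = 3/8
u ∨ ~u = 5/8 ∨ 3/8 = 5/8
~(u ∨ ~u) = ~5/8 = 3/8
~~(u ∨ ~u) = ~3/8 = 5/8
((~w ∨ v) ∨ ((~v ∧ (u ∧ v)) ∧ (w ∧ v))) ∨ ~~(u ∨ ~u) = 3/4 ∨ 5/8 = 3/4
~(((~w ∨ v) ∨ ((~v ∧ (u ∧ v)) ∧ (w ∧ v))) ∨ ~~(u ∨ ~u)) = ~3/4 = 1/4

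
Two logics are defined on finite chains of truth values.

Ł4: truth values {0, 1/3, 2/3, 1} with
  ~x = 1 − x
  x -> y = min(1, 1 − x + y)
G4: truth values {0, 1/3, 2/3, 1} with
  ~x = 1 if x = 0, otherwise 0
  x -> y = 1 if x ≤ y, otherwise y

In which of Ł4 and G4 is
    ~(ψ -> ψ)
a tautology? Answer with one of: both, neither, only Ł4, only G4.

In Ł4: at ψ = 0 the value is 0 — not a tautology.
In G4: at ψ = 0 the value is 0 — not a tautology.

neither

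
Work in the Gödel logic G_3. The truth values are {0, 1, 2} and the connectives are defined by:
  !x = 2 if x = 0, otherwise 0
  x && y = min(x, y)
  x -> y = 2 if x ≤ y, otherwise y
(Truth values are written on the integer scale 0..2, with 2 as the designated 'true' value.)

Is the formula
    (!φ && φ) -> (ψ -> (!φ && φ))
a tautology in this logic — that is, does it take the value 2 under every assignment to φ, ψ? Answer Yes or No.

φ = 0, ψ = 0 ↦ 2
φ = 0, ψ = 1 ↦ 2
φ = 0, ψ = 2 ↦ 2
φ = 1, ψ = 0 ↦ 2
φ = 1, ψ = 1 ↦ 2
φ = 1, ψ = 2 ↦ 2
φ = 2, ψ = 0 ↦ 2
φ = 2, ψ = 1 ↦ 2
φ = 2, ψ = 2 ↦ 2
Every assignment gives a value ≥ 2.

Yes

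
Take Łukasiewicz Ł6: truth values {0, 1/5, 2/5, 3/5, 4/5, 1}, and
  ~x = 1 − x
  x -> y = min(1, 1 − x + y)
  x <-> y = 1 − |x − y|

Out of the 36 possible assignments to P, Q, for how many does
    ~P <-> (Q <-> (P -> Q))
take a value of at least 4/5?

value 1: 3 assignments (counts)
value 4/5: 11 assignments (counts)
value 3/5: 4 assignments
value 2/5: 9 assignments
value 1/5: 2 assignments
value 0: 7 assignments
So 14 of the 36 assignments meet the threshold.

14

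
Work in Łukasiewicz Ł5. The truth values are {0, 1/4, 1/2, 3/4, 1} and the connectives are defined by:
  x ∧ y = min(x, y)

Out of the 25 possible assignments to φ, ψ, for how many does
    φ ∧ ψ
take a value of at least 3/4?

4

value 1: 1 assignment (counts)
value 3/4: 3 assignments (counts)
value 1/2: 5 assignments
value 1/4: 7 assignments
value 0: 9 assignments
So 4 of the 25 assignments meet the threshold.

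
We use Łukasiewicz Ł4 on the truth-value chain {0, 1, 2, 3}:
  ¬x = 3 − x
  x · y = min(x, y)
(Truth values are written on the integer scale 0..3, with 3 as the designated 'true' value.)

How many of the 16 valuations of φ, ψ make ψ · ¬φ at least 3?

1

φ = 0, ψ = 0 ↦ 0  <
φ = 0, ψ = 1 ↦ 1  <
φ = 0, ψ = 2 ↦ 2  <
φ = 0, ψ = 3 ↦ 3  ≥
φ = 1, ψ = 0 ↦ 0  <
φ = 1, ψ = 1 ↦ 1  <
φ = 1, ψ = 2 ↦ 2  <
φ = 1, ψ = 3 ↦ 2  <
φ = 2, ψ = 0 ↦ 0  <
φ = 2, ψ = 1 ↦ 1  <
φ = 2, ψ = 2 ↦ 1  <
φ = 2, ψ = 3 ↦ 1  <
φ = 3, ψ = 0 ↦ 0  <
φ = 3, ψ = 1 ↦ 0  <
φ = 3, ψ = 2 ↦ 0  <
φ = 3, ψ = 3 ↦ 0  <
So 1 of the 16 assignments meets the threshold.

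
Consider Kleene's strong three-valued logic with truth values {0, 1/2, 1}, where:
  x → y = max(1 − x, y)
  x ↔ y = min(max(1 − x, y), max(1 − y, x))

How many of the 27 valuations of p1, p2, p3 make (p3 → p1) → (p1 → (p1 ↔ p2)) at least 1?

value 1: 12 assignments (counts)
value 1/2: 12 assignments
value 0: 3 assignments
So 12 of the 27 assignments meet the threshold.

12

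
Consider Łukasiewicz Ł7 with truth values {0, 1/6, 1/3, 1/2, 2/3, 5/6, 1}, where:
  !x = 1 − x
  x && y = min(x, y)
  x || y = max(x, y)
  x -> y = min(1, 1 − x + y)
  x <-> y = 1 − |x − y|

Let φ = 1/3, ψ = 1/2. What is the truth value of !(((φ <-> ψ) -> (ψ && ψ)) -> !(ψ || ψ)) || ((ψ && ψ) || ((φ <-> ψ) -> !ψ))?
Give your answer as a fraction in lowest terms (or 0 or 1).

φ <-> ψ = 1/3 <-> 1/2 = 5/6
ψ && ψ = 1/2 && 1/2 = 1/2
(φ <-> ψ) -> (ψ && ψ) = 5/6 -> 1/2 = 2/3
ψ || ψ = 1/2 || 1/2 = 1/2
!(ψ || ψ) = !1/2 = 1/2
((φ <-> ψ) -> (ψ && ψ)) -> !(ψ || ψ) = 2/3 -> 1/2 = 5/6
!(((φ <-> ψ) -> (ψ && ψ)) -> !(ψ || ψ)) = !5/6 = 1/6
ψ && ψ = 1/2 && 1/2 = 1/2
φ <-> ψ = 1/3 <-> 1/2 = 5/6
!ψ = !1/2 = 1/2
(φ <-> ψ) -> !ψ = 5/6 -> 1/2 = 2/3
(ψ && ψ) || ((φ <-> ψ) -> !ψ) = 1/2 || 2/3 = 2/3
!(((φ <-> ψ) -> (ψ && ψ)) -> !(ψ || ψ)) || ((ψ && ψ) || ((φ <-> ψ) -> !ψ)) = 1/6 || 2/3 = 2/3

2/3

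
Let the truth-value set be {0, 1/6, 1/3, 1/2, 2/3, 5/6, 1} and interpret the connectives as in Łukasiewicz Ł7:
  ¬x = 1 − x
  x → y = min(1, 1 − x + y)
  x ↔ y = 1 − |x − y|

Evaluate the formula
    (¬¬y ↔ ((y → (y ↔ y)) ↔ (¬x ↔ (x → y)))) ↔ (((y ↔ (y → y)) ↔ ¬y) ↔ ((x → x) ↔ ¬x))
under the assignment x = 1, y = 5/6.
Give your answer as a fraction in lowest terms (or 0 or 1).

¬y = ¬5/6 = 1/6
¬¬y = ¬1/6 = 5/6
y ↔ y = 5/6 ↔ 5/6 = 1
y → (y ↔ y) = 5/6 → 1 = 1
¬x = ¬1 = 0
x → y = 1 → 5/6 = 5/6
¬x ↔ (x → y) = 0 ↔ 5/6 = 1/6
(y → (y ↔ y)) ↔ (¬x ↔ (x → y)) = 1 ↔ 1/6 = 1/6
¬¬y ↔ ((y → (y ↔ y)) ↔ (¬x ↔ (x → y))) = 5/6 ↔ 1/6 = 1/3
y → y = 5/6 → 5/6 = 1
y ↔ (y → y) = 5/6 ↔ 1 = 5/6
¬y = ¬5/6 = 1/6
(y ↔ (y → y)) ↔ ¬y = 5/6 ↔ 1/6 = 1/3
x → x = 1 → 1 = 1
¬x = ¬1 = 0
(x → x) ↔ ¬x = 1 ↔ 0 = 0
((y ↔ (y → y)) ↔ ¬y) ↔ ((x → x) ↔ ¬x) = 1/3 ↔ 0 = 2/3
(¬¬y ↔ ((y → (y ↔ y)) ↔ (¬x ↔ (x → y)))) ↔ (((y ↔ (y → y)) ↔ ¬y) ↔ ((x → x) ↔ ¬x)) = 1/3 ↔ 2/3 = 2/3

2/3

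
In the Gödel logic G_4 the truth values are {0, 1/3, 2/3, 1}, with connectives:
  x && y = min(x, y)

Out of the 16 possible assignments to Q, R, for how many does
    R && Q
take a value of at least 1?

1

Q = 0, R = 0 ↦ 0  <
Q = 0, R = 1/3 ↦ 0  <
Q = 0, R = 2/3 ↦ 0  <
Q = 0, R = 1 ↦ 0  <
Q = 1/3, R = 0 ↦ 0  <
Q = 1/3, R = 1/3 ↦ 1/3  <
Q = 1/3, R = 2/3 ↦ 1/3  <
Q = 1/3, R = 1 ↦ 1/3  <
Q = 2/3, R = 0 ↦ 0  <
Q = 2/3, R = 1/3 ↦ 1/3  <
Q = 2/3, R = 2/3 ↦ 2/3  <
Q = 2/3, R = 1 ↦ 2/3  <
Q = 1, R = 0 ↦ 0  <
Q = 1, R = 1/3 ↦ 1/3  <
Q = 1, R = 2/3 ↦ 2/3  <
Q = 1, R = 1 ↦ 1  ≥
So 1 of the 16 assignments meets the threshold.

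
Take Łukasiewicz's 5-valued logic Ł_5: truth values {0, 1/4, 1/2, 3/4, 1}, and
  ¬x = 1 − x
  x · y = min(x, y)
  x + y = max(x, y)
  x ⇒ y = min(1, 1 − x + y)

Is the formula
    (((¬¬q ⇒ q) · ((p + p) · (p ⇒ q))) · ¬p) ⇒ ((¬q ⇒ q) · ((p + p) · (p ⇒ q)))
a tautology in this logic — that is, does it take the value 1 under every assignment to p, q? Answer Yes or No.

Counterexample: take p = 1/4, q = 0.
¬q = ¬0 = 1
¬¬q = ¬1 = 0
¬¬q ⇒ q = 0 ⇒ 0 = 1
p + p = 1/4 + 1/4 = 1/4
p ⇒ q = 1/4 ⇒ 0 = 3/4
(p + p) · (p ⇒ q) = 1/4 · 3/4 = 1/4
(¬¬q ⇒ q) · ((p + p) · (p ⇒ q)) = 1 · 1/4 = 1/4
¬p = ¬1/4 = 3/4
((¬¬q ⇒ q) · ((p + p) · (p ⇒ q))) · ¬p = 1/4 · 3/4 = 1/4
¬q = ¬0 = 1
¬q ⇒ q = 1 ⇒ 0 = 0
p + p = 1/4 + 1/4 = 1/4
p ⇒ q = 1/4 ⇒ 0 = 3/4
(p + p) · (p ⇒ q) = 1/4 · 3/4 = 1/4
(¬q ⇒ q) · ((p + p) · (p ⇒ q)) = 0 · 1/4 = 0
(((¬¬q ⇒ q) · ((p + p) · (p ⇒ q))) · ¬p) ⇒ ((¬q ⇒ q) · ((p + p) · (p ⇒ q))) = 1/4 ⇒ 0 = 3/4
This gives 3/4 ≠ 1.

No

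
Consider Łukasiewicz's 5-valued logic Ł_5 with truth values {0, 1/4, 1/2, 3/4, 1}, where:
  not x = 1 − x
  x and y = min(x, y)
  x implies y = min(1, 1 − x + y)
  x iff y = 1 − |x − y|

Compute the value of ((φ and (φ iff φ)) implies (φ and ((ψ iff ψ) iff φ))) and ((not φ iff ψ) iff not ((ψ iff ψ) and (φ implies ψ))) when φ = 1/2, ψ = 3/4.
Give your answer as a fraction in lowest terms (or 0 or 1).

φ iff φ = 1/2 iff 1/2 = 1
φ and (φ iff φ) = 1/2 and 1 = 1/2
ψ iff ψ = 3/4 iff 3/4 = 1
(ψ iff ψ) iff φ = 1 iff 1/2 = 1/2
φ and ((ψ iff ψ) iff φ) = 1/2 and 1/2 = 1/2
(φ and (φ iff φ)) implies (φ and ((ψ iff ψ) iff φ)) = 1/2 implies 1/2 = 1
not φ = not 1/2 = 1/2
not φ iff ψ = 1/2 iff 3/4 = 3/4
ψ iff ψ = 3/4 iff 3/4 = 1
φ implies ψ = 1/2 implies 3/4 = 1
(ψ iff ψ) and (φ implies ψ) = 1 and 1 = 1
not ((ψ iff ψ) and (φ implies ψ)) = not 1 = 0
(not φ iff ψ) iff not ((ψ iff ψ) and (φ implies ψ)) = 3/4 iff 0 = 1/4
((φ and (φ iff φ)) implies (φ and ((ψ iff ψ) iff φ))) and ((not φ iff ψ) iff not ((ψ iff ψ) and (φ implies ψ))) = 1 and 1/4 = 1/4

1/4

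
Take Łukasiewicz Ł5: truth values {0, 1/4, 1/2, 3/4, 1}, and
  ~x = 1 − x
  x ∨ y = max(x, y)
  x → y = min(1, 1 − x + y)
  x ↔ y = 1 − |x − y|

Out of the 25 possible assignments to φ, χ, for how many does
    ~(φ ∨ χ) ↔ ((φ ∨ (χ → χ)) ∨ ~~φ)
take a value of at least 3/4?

value 1: 1 assignment (counts)
value 3/4: 3 assignments (counts)
value 1/2: 5 assignments
value 1/4: 7 assignments
value 0: 9 assignments
So 4 of the 25 assignments meet the threshold.

4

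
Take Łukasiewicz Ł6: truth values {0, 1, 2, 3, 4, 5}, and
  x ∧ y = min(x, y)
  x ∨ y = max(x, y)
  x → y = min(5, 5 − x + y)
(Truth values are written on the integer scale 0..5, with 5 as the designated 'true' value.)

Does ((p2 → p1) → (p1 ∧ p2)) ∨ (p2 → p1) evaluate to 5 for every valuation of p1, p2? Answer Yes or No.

Counterexample: take p1 = 0, p2 = 1.
p2 → p1 = 1 → 0 = 4
p1 ∧ p2 = 0 ∧ 1 = 0
(p2 → p1) → (p1 ∧ p2) = 4 → 0 = 1
p2 → p1 = 1 → 0 = 4
((p2 → p1) → (p1 ∧ p2)) ∨ (p2 → p1) = 1 ∨ 4 = 4
This gives 4 ≠ 5.

No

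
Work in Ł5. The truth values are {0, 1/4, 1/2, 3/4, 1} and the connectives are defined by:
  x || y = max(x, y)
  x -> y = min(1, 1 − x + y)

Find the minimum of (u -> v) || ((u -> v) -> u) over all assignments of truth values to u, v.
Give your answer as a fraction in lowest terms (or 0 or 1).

Take u = 1/4, v = 0:
u -> v = 1/4 -> 0 = 3/4
u -> v = 1/4 -> 0 = 3/4
(u -> v) -> u = 3/4 -> 1/4 = 1/2
(u -> v) || ((u -> v) -> u) = 3/4 || 1/2 = 3/4
No assignment yields a value below 3/4, so this is the minimum.

3/4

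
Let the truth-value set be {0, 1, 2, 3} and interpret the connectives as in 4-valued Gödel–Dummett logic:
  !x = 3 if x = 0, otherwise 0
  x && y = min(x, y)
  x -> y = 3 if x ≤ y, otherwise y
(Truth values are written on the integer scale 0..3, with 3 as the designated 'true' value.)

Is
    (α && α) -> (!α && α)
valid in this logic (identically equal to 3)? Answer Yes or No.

No

Counterexample: take α = 1.
α && α = 1 && 1 = 1
!α = !1 = 0
!α && α = 0 && 1 = 0
(α && α) -> (!α && α) = 1 -> 0 = 0
This gives 0 ≠ 3.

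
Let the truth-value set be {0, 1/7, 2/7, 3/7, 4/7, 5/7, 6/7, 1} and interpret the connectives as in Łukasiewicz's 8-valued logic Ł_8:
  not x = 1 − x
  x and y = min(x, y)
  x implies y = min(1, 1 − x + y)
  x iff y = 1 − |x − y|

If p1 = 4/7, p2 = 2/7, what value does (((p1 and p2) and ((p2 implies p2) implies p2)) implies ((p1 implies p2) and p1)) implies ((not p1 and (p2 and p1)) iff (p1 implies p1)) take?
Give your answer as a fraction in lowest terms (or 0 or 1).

p1 and p2 = 4/7 and 2/7 = 2/7
p2 implies p2 = 2/7 implies 2/7 = 1
(p2 implies p2) implies p2 = 1 implies 2/7 = 2/7
(p1 and p2) and ((p2 implies p2) implies p2) = 2/7 and 2/7 = 2/7
p1 implies p2 = 4/7 implies 2/7 = 5/7
(p1 implies p2) and p1 = 5/7 and 4/7 = 4/7
((p1 and p2) and ((p2 implies p2) implies p2)) implies ((p1 implies p2) and p1) = 2/7 implies 4/7 = 1
not p1 = not 4/7 = 3/7
p2 and p1 = 2/7 and 4/7 = 2/7
not p1 and (p2 and p1) = 3/7 and 2/7 = 2/7
p1 implies p1 = 4/7 implies 4/7 = 1
(not p1 and (p2 and p1)) iff (p1 implies p1) = 2/7 iff 1 = 2/7
(((p1 and p2) and ((p2 implies p2) implies p2)) implies ((p1 implies p2) and p1)) implies ((not p1 and (p2 and p1)) iff (p1 implies p1)) = 1 implies 2/7 = 2/7

2/7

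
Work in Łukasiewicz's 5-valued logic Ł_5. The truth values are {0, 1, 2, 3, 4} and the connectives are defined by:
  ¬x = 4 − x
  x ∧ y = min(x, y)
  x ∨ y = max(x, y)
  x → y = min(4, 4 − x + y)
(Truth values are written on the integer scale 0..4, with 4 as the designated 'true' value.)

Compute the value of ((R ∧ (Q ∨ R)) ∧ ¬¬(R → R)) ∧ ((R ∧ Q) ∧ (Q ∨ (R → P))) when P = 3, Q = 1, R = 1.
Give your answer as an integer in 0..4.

Q ∨ R = 1 ∨ 1 = 1
R ∧ (Q ∨ R) = 1 ∧ 1 = 1
R → R = 1 → 1 = 4
¬(R → R) = ¬4 = 0
¬¬(R → R) = ¬0 = 4
(R ∧ (Q ∨ R)) ∧ ¬¬(R → R) = 1 ∧ 4 = 1
R ∧ Q = 1 ∧ 1 = 1
R → P = 1 → 3 = 4
Q ∨ (R → P) = 1 ∨ 4 = 4
(R ∧ Q) ∧ (Q ∨ (R → P)) = 1 ∧ 4 = 1
((R ∧ (Q ∨ R)) ∧ ¬¬(R → R)) ∧ ((R ∧ Q) ∧ (Q ∨ (R → P))) = 1 ∧ 1 = 1

1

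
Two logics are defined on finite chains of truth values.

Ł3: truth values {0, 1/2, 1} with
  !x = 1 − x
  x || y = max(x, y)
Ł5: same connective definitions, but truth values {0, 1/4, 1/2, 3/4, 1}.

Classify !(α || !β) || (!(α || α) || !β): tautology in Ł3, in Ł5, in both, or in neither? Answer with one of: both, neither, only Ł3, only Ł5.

In Ł3: at α = 1/2, β = 1/2 the value is 1/2 — not a tautology.
In Ł5: at α = 1/4, β = 1/4 the value is 3/4 — not a tautology.

neither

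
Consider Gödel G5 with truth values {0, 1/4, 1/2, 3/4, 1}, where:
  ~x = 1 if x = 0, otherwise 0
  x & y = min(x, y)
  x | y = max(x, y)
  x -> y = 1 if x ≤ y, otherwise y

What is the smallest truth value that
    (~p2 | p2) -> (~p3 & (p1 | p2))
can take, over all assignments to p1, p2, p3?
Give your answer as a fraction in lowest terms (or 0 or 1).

0

Take p1 = 0, p2 = 0, p3 = 0:
~p2 = ~0 = 1
~p2 | p2 = 1 | 0 = 1
~p3 = ~0 = 1
p1 | p2 = 0 | 0 = 0
~p3 & (p1 | p2) = 1 & 0 = 0
(~p2 | p2) -> (~p3 & (p1 | p2)) = 1 -> 0 = 0
No assignment yields a value below 0, so this is the minimum.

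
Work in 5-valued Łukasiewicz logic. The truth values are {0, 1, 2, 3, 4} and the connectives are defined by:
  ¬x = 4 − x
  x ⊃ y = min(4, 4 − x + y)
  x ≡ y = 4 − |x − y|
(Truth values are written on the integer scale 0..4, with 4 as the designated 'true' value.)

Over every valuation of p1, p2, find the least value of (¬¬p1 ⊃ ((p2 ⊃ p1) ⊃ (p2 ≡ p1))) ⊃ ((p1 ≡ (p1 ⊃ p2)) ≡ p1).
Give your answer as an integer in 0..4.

Take p1 = 2, p2 = 0:
¬p1 = ¬2 = 2
¬¬p1 = ¬2 = 2
p2 ⊃ p1 = 0 ⊃ 2 = 4
p2 ≡ p1 = 0 ≡ 2 = 2
(p2 ⊃ p1) ⊃ (p2 ≡ p1) = 4 ⊃ 2 = 2
¬¬p1 ⊃ ((p2 ⊃ p1) ⊃ (p2 ≡ p1)) = 2 ⊃ 2 = 4
p1 ⊃ p2 = 2 ⊃ 0 = 2
p1 ≡ (p1 ⊃ p2) = 2 ≡ 2 = 4
(p1 ≡ (p1 ⊃ p2)) ≡ p1 = 4 ≡ 2 = 2
(¬¬p1 ⊃ ((p2 ⊃ p1) ⊃ (p2 ≡ p1))) ⊃ ((p1 ≡ (p1 ⊃ p2)) ≡ p1) = 4 ⊃ 2 = 2
No assignment yields a value below 2, so this is the minimum.

2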